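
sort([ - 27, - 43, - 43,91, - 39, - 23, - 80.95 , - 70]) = [ - 80.95, -70, - 43,  -  43, - 39, - 27, - 23, 91]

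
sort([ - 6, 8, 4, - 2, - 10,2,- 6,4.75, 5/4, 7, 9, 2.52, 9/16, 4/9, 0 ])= [ - 10,-6,-6,-2, 0, 4/9,9/16, 5/4,2,2.52,4,4.75, 7, 8, 9 ]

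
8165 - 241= 7924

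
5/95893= 5/95893 = 0.00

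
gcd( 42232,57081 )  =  1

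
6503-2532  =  3971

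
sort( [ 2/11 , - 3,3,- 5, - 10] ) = [ - 10,-5, - 3,2/11,3]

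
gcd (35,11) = 1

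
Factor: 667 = 23^1*29^1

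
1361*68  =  92548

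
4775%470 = 75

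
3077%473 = 239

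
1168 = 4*292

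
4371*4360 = 19057560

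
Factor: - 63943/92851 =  - 5813/8441= - 23^(-1 )*367^(-1)*5813^1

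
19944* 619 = 12345336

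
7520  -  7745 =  - 225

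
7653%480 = 453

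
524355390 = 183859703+340495687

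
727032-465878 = 261154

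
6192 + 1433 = 7625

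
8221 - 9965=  - 1744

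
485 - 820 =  - 335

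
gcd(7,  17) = 1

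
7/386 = 7/386  =  0.02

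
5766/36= 160 + 1/6= 160.17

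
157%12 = 1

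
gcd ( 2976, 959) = 1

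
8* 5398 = 43184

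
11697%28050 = 11697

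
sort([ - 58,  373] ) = [ - 58,373 ] 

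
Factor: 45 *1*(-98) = -2^1*3^2*5^1*7^2 = - 4410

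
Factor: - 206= - 2^1*103^1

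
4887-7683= - 2796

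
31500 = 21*1500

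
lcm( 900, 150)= 900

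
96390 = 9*10710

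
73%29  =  15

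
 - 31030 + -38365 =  - 69395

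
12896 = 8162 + 4734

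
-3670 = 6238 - 9908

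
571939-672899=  - 100960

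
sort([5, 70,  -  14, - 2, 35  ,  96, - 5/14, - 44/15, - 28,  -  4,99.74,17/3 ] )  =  [ - 28, - 14,-4, - 44/15, - 2, - 5/14 , 5, 17/3, 35,70,96,99.74] 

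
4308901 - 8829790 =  - 4520889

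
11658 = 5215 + 6443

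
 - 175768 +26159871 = 25984103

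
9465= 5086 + 4379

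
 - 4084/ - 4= 1021/1 = 1021.00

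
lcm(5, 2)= 10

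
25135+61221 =86356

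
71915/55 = 1307+6/11 = 1307.55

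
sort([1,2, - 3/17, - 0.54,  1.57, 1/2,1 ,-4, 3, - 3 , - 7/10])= [ - 4,  -  3, - 7/10 , - 0.54, - 3/17, 1/2,1,1,1.57, 2, 3 ]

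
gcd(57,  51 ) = 3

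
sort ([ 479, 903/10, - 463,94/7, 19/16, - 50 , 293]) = [ - 463,-50, 19/16, 94/7, 903/10,293, 479 ]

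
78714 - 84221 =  - 5507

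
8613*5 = 43065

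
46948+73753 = 120701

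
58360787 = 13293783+45067004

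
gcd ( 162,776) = 2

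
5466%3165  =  2301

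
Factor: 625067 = 61^1*10247^1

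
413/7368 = 413/7368 = 0.06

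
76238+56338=132576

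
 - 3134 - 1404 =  - 4538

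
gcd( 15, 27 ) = 3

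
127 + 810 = 937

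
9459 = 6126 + 3333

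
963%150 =63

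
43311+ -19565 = 23746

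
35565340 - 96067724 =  - 60502384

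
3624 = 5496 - 1872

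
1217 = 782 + 435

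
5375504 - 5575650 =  - 200146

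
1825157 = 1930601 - 105444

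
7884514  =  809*9746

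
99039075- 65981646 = 33057429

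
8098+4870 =12968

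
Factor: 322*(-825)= - 2^1 * 3^1*5^2*7^1*11^1* 23^1 =- 265650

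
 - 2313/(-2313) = 1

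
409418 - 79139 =330279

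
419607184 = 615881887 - 196274703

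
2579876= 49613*52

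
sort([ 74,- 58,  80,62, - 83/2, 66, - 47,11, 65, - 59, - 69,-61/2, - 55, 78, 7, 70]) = [ - 69, - 59, - 58, - 55, - 47,-83/2, - 61/2, 7,11,62,65,66,  70,74,78,80]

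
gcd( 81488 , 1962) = 2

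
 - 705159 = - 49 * 14391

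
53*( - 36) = -1908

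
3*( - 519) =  - 1557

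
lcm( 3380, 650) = 16900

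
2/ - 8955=-1  +  8953/8955= - 0.00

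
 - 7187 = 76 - 7263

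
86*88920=7647120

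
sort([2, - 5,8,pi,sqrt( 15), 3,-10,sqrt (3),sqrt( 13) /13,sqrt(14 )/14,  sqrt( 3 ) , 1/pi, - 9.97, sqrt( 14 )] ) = [- 10, - 9.97, - 5 , sqrt( 14)/14,sqrt( 13)/13,1/pi,sqrt(3 ), sqrt( 3 ),2,  3, pi,  sqrt(14 ),  sqrt( 15),8] 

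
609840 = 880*693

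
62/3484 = 31/1742  =  0.02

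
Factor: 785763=3^2*11^1 * 7937^1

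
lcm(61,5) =305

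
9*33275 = 299475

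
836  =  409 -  - 427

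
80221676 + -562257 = 79659419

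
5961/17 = 5961/17= 350.65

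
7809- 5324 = 2485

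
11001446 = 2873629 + 8127817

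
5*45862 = 229310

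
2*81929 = 163858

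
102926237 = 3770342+99155895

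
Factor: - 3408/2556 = -4/3 = - 2^2 * 3^( - 1 ) 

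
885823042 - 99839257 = 785983785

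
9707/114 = 9707/114 = 85.15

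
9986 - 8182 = 1804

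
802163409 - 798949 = 801364460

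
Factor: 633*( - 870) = - 550710 = -2^1*3^2*5^1 * 29^1* 211^1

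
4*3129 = 12516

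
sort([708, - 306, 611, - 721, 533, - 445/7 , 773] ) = [-721, - 306,-445/7, 533 , 611,708 , 773]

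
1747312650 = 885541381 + 861771269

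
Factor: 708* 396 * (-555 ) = -155604240 = -2^4* 3^4*5^1*11^1*37^1*59^1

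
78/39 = 2 = 2.00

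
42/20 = 2+1/10 = 2.10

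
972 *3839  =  3731508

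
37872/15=2524 + 4/5 = 2524.80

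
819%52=39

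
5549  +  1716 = 7265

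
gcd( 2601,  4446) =9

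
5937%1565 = 1242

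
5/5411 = 5/5411 = 0.00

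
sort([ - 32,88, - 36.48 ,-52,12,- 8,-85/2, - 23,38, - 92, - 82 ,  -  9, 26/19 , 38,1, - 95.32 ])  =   [ - 95.32, - 92, - 82, - 52, - 85/2, - 36.48, - 32, - 23, - 9, - 8,1 , 26/19,12,  38,38,88 ] 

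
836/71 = 11 + 55/71 = 11.77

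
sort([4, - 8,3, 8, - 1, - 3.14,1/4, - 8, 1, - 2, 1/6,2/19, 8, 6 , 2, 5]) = [ - 8, - 8, - 3.14, - 2 , - 1,2/19, 1/6, 1/4, 1,2, 3,4,5,6, 8,8 ] 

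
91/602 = 13/86 = 0.15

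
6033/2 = 6033/2 = 3016.50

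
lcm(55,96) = 5280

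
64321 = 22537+41784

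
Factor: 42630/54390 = 29/37 = 29^1 * 37^(-1)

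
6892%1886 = 1234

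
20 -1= 19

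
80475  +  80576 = 161051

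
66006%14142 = 9438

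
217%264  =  217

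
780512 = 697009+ 83503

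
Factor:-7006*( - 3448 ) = 2^4*31^1*113^1*431^1=24156688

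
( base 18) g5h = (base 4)1102223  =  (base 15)187b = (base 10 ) 5291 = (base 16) 14ab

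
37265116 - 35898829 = 1366287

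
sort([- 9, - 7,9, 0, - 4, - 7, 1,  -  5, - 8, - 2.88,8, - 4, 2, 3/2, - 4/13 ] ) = [ - 9,-8, - 7, - 7,-5,- 4, - 4 , - 2.88,-4/13,0, 1,3/2,2,  8, 9]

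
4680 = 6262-1582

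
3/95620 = 3/95620 = 0.00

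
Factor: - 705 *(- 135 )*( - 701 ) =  - 66717675= - 3^4*  5^2*47^1*701^1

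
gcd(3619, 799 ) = 47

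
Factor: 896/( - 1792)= -1/2 = - 2^( - 1)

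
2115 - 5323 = - 3208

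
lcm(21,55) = 1155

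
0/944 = 0 = 0.00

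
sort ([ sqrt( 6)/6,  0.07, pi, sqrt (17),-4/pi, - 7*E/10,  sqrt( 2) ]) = [ - 7*E/10, - 4/pi,0.07, sqrt( 6)/6, sqrt( 2), pi , sqrt(17)] 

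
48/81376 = 3/5086 = 0.00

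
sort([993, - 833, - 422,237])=[ - 833, - 422, 237, 993 ] 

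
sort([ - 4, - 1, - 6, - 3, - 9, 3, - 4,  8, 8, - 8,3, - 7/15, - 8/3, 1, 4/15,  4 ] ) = [-9, - 8, - 6,-4, -4, - 3, - 8/3, - 1,-7/15, 4/15, 1 , 3, 3, 4,8, 8] 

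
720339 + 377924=1098263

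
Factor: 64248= 2^3 * 3^1*2677^1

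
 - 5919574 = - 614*9641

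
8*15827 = 126616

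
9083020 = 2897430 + 6185590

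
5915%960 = 155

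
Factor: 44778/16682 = 3^1 * 17^1*19^(  -  1) = 51/19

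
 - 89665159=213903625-303568784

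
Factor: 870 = 2^1*3^1*5^1*29^1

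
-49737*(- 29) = 1442373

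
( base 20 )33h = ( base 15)5A2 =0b10011111101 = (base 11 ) a61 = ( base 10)1277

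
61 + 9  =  70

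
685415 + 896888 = 1582303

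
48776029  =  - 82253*( - 593 )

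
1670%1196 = 474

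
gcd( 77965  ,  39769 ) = 1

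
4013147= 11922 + 4001225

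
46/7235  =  46/7235 = 0.01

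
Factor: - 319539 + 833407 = 513868  =  2^2*128467^1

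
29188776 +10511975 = 39700751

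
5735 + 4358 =10093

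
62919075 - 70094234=-7175159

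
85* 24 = 2040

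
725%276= 173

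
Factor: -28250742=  - 2^1 * 3^1*13^1*43^1*8423^1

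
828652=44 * 18833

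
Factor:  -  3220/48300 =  - 3^( - 1 )*5^( - 1) = - 1/15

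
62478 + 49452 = 111930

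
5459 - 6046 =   -  587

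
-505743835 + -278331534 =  - 784075369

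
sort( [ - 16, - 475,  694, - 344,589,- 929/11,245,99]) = [- 475, - 344, - 929/11,- 16 , 99,245,589, 694]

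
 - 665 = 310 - 975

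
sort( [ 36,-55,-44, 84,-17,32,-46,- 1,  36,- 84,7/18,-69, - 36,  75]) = [-84,-69,-55, - 46, - 44,  -  36,  -  17, - 1,7/18, 32, 36,  36,75,  84] 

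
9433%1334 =95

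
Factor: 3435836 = 2^2*17^1 *50527^1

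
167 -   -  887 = 1054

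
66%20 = 6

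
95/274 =95/274 = 0.35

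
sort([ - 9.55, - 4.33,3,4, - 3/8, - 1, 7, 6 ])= [ - 9.55, - 4.33, - 1, - 3/8,3,4, 6,7]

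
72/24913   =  72/24913 = 0.00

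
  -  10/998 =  - 5/499 = -  0.01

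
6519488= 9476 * 688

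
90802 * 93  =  8444586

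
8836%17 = 13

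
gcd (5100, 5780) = 340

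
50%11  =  6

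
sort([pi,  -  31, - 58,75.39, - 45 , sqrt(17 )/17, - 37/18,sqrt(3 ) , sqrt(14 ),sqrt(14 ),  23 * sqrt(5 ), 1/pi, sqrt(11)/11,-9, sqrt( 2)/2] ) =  [-58 , - 45, - 31,  -  9, - 37/18,sqrt( 17)/17,  sqrt(11 ) /11,1/pi,sqrt(2) /2, sqrt(3 ),pi, sqrt( 14 ), sqrt( 14), 23*sqrt (5 ),  75.39 ]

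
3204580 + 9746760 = 12951340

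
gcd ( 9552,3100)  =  4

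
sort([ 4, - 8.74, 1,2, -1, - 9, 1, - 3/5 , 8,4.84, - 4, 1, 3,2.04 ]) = [-9, - 8.74, - 4,-1, - 3/5,  1,1,1, 2,2.04,  3,4,4.84,8] 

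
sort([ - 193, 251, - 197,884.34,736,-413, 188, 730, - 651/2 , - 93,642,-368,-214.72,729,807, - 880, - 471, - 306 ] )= [ - 880,- 471,  -  413, - 368, - 651/2, - 306, - 214.72, - 197, - 193, - 93,188,251, 642,729,730,736,807,884.34] 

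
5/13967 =5/13967 = 0.00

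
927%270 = 117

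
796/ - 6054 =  - 1+2629/3027 = -0.13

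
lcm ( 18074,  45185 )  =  90370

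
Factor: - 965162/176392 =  - 2^( - 2)*11^1*17^(  -  1)*19^1*1297^( - 1 )*2309^1  =  - 482581/88196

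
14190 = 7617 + 6573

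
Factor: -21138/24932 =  - 39/46 = -2^( - 1)*3^1* 13^1*23^( - 1)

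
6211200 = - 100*( - 62112 )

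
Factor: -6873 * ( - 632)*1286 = 2^4 * 3^1*29^1*79^2*643^1 = 5586044496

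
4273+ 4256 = 8529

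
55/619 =55/619 = 0.09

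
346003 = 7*49429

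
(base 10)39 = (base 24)1f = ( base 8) 47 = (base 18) 23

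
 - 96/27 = -4 + 4/9 = - 3.56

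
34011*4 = 136044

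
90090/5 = 18018  =  18018.00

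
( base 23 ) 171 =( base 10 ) 691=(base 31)M9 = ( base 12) 497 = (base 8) 1263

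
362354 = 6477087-6114733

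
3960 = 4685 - 725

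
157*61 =9577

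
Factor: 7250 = 2^1*5^3*  29^1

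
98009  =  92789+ 5220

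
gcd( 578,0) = 578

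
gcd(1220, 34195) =5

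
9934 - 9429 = 505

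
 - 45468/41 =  - 1109 + 1/41 = - 1108.98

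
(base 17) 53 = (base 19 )4c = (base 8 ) 130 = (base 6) 224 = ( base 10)88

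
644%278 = 88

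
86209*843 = 72674187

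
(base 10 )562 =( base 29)jb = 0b1000110010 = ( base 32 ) HI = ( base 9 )684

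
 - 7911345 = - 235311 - 7676034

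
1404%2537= 1404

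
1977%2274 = 1977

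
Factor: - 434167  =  -434167^1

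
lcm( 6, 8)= 24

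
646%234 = 178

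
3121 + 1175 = 4296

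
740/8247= 740/8247  =  0.09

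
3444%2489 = 955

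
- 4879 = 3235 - 8114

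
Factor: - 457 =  - 457^1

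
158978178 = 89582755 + 69395423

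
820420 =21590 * 38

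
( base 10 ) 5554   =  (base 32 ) 5DI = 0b1010110110010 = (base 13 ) 26b3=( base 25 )8M4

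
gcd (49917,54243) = 21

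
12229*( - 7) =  - 85603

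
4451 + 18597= 23048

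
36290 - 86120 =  - 49830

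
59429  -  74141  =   - 14712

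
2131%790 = 551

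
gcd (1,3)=1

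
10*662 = 6620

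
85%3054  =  85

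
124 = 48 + 76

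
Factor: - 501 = - 3^1 * 167^1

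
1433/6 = 238+5/6 = 238.83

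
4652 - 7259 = - 2607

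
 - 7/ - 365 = 7/365 = 0.02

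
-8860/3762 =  -3 +1213/1881 = - 2.36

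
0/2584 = 0 =0.00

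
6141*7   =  42987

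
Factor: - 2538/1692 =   -  2^( - 1)*3^1 =- 3/2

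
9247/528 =17+ 271/528 = 17.51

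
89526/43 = 2082  =  2082.00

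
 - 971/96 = - 11+85/96 = -  10.11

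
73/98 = 73/98  =  0.74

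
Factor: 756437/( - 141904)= - 2^( - 4)*7^( - 2)*11^1*181^( - 1 )*68767^1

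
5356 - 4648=708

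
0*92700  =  0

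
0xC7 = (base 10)199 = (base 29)6p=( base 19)A9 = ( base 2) 11000111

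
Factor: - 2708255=-5^1*11^1 * 41^1*1201^1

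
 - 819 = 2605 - 3424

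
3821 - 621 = 3200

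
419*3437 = 1440103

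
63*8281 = 521703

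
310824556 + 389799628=700624184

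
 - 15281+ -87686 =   -  102967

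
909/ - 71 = - 13 + 14/71 = - 12.80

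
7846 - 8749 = -903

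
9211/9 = 9211/9 = 1023.44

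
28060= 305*92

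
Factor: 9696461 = 89^1*108949^1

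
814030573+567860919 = 1381891492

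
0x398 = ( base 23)1h0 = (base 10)920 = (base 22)1JI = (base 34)r2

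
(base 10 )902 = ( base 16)386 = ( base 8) 1606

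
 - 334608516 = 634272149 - 968880665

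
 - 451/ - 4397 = 451/4397 = 0.10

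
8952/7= 1278 + 6/7 =1278.86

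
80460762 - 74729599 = 5731163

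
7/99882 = 7/99882 = 0.00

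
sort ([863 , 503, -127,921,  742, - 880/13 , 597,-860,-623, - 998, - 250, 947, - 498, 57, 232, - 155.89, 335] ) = [ - 998, - 860, - 623,-498, - 250, - 155.89, - 127, - 880/13, 57, 232 , 335, 503 , 597, 742, 863 , 921,947 ]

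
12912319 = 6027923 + 6884396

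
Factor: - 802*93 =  - 74586 = -2^1*3^1*31^1*401^1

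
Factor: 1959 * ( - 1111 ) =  - 2176449= -  3^1*11^1*101^1*653^1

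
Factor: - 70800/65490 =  - 2^3*5^1*37^ ( - 1 )  =  - 40/37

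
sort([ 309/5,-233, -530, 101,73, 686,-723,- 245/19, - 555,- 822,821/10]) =[ -822, -723 ,-555 , - 530, - 233,-245/19,309/5,73,821/10, 101,686 ]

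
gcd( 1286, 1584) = 2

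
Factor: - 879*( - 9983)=3^1 * 67^1*149^1*293^1=8775057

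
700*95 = 66500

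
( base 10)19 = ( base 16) 13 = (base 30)j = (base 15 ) 14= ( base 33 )j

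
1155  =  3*385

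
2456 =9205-6749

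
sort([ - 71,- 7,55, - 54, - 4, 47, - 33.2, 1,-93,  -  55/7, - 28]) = [ -93, - 71, - 54, - 33.2, - 28, -55/7 ,-7, - 4,  1,47,55 ]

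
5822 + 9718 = 15540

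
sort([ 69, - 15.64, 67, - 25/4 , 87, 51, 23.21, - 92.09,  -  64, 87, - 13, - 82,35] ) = [ -92.09, - 82, -64, - 15.64, - 13, - 25/4,  23.21,35,51, 67, 69, 87,87 ]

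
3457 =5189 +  -1732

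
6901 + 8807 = 15708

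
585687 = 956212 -370525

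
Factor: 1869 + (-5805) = - 2^5*3^1*41^1 = - 3936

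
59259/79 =59259/79 = 750.11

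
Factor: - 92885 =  - 5^1*13^1  *1429^1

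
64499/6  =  64499/6 = 10749.83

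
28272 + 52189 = 80461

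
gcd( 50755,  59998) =1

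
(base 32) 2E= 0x4E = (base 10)78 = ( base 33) 2c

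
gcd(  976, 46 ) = 2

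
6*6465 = 38790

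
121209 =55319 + 65890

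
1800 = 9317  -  7517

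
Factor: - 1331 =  - 11^3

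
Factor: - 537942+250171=-11^1*26161^1 = - 287771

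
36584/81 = 36584/81 = 451.65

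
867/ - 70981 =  - 867/70981 = - 0.01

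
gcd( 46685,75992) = 1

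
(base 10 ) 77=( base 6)205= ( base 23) 38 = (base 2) 1001101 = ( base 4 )1031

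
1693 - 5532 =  - 3839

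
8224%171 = 16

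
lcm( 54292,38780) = 271460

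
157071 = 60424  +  96647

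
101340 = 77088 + 24252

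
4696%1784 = 1128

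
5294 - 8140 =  - 2846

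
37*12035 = 445295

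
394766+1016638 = 1411404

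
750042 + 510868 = 1260910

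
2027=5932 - 3905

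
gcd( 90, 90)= 90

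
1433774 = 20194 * 71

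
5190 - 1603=3587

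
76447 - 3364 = 73083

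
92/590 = 46/295 = 0.16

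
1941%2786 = 1941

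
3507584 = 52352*67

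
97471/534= 182 + 283/534 = 182.53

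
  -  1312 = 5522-6834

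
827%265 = 32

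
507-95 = 412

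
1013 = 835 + 178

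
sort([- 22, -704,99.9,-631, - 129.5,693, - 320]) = [  -  704, - 631, - 320, - 129.5, - 22, 99.9, 693 ]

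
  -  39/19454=  -  1+19415/19454 = - 0.00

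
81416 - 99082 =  - 17666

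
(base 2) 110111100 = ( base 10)444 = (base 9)543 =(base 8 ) 674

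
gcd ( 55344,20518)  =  2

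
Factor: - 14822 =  - 2^1 * 7411^1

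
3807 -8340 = -4533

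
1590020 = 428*3715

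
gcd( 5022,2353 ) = 1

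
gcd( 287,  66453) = 1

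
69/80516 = 69/80516= 0.00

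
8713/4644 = 1 + 4069/4644 = 1.88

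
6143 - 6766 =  - 623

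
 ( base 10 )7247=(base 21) g92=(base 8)16117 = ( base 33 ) 6lk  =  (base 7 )30062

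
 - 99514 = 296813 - 396327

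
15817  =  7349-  - 8468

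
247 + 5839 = 6086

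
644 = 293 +351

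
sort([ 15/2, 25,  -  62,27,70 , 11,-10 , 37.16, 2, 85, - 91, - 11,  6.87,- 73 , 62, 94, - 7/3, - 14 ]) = [ - 91, - 73,- 62, - 14,  -  11, - 10, - 7/3,2, 6.87,15/2, 11, 25,27,37.16 , 62,70, 85,94]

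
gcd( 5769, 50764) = 1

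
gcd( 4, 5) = 1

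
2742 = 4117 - 1375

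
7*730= 5110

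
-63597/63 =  - 21199/21 =- 1009.48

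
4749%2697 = 2052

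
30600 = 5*6120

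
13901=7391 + 6510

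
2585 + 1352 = 3937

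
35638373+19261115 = 54899488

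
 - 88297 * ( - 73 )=6445681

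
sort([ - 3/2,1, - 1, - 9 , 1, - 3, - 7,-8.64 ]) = [ - 9,-8.64, - 7, - 3,-3/2,-1,1, 1 ]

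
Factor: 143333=143333^1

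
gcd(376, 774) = 2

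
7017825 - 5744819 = 1273006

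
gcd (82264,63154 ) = 182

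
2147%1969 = 178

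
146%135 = 11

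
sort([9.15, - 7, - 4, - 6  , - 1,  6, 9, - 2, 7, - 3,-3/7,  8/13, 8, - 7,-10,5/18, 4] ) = [ - 10, - 7, - 7, - 6 , - 4, - 3, - 2, - 1,  -  3/7,  5/18,8/13,4,6, 7,  8,9,  9.15]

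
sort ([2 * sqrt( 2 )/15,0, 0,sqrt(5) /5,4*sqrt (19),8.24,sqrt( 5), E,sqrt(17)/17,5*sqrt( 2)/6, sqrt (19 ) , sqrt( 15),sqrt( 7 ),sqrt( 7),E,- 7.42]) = [ - 7.42,  0,0,2*sqrt( 2)/15,  sqrt( 17)/17, sqrt (5)/5,5 * sqrt(2 ) /6,  sqrt( 5),sqrt(7),sqrt( 7),  E,E,sqrt( 15),sqrt(19),8.24, 4*sqrt( 19)]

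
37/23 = 37/23 =1.61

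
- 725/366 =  - 2  +  7/366 = - 1.98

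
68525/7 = 9789 + 2/7 = 9789.29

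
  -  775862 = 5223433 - 5999295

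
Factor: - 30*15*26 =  - 2^2*3^2*5^2 * 13^1= - 11700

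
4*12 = 48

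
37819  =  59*641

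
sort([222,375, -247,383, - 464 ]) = [ - 464, - 247,222,375,383]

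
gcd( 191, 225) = 1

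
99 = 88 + 11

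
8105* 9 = 72945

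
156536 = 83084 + 73452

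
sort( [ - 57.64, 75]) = [ - 57.64 , 75 ]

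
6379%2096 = 91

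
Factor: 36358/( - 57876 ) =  - 2^ ( - 1)*3^( - 1 )*7^2 * 13^( - 1 ) = - 49/78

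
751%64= 47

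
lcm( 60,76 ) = 1140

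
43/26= 43/26= 1.65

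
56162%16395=6977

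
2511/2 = 1255 + 1/2 =1255.50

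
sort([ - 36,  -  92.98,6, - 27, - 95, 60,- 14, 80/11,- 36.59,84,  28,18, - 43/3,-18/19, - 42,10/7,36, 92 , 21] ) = [-95,  -  92.98,-42, - 36.59,-36, - 27 ,-43/3,-14,-18/19, 10/7, 6, 80/11, 18, 21, 28, 36,60,84, 92]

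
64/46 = 32/23 = 1.39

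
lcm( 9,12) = 36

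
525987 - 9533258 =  - 9007271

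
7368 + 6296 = 13664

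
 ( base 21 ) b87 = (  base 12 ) 2AAA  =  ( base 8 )11642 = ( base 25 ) 811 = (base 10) 5026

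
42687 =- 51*( - 837)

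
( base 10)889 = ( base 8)1571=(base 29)11J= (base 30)tj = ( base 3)1012221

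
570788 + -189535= 381253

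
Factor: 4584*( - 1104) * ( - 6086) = 30799639296=2^8*3^2*17^1*23^1*179^1 * 191^1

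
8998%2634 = 1096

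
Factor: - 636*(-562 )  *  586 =209455152 = 2^4*3^1*53^1*281^1*293^1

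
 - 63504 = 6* ( - 10584) 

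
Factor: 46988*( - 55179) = -2592750852 = - 2^2*3^2*17^1*691^1*6131^1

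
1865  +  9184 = 11049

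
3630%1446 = 738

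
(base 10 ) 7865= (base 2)1111010111001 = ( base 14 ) 2c1b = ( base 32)7LP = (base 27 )AL8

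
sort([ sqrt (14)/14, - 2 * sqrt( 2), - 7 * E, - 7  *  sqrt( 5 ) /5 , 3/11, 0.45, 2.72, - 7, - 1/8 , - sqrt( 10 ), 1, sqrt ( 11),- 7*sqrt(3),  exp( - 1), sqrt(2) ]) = [ - 7*E, - 7 * sqrt (3 ), - 7, - sqrt(10), - 7*sqrt(5)/5, - 2*sqrt( 2), - 1/8 , sqrt(14 ) /14,  3/11,exp( - 1), 0.45, 1,sqrt(2), 2.72, sqrt(11) ] 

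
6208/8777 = 6208/8777 = 0.71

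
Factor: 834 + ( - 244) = 590= 2^1*5^1 * 59^1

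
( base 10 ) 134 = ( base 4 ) 2012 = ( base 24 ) 5e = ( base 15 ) 8E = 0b10000110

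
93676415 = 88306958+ 5369457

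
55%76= 55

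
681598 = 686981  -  5383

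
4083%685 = 658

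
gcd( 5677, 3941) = 7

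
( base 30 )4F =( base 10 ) 135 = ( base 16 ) 87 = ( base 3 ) 12000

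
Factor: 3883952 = 2^4*242747^1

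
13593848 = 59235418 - 45641570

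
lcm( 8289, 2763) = 8289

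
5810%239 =74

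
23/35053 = 23/35053= 0.00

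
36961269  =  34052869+2908400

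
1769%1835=1769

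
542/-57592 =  - 1 + 28525/28796 = - 0.01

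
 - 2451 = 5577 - 8028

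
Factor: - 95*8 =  - 760 = -2^3 * 5^1 * 19^1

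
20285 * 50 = 1014250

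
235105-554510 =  - 319405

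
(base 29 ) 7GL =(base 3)22202000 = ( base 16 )18E4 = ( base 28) 83G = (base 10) 6372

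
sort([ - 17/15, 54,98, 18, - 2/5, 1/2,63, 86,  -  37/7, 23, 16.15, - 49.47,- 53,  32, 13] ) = [ - 53,  -  49.47 , - 37/7, - 17/15 , - 2/5,1/2,13,16.15, 18, 23, 32,54,63, 86,98] 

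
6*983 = 5898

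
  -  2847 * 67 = - 190749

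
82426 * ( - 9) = -741834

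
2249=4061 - 1812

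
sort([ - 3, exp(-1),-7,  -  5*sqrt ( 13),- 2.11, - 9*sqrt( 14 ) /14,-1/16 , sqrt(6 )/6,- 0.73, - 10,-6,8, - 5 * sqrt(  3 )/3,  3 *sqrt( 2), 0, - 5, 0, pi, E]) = [ - 5*sqrt( 13),-10, - 7,  -  6, - 5, - 3,-5*sqrt( 3) /3, - 9*sqrt( 14) /14,-2.11, - 0.73,-1/16 , 0,0,exp( - 1),sqrt(6 ) /6, E,pi, 3*sqrt( 2 ), 8]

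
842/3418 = 421/1709  =  0.25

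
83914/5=83914/5 = 16782.80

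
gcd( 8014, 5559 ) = 1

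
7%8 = 7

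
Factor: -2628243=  - 3^2 * 292027^1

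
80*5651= 452080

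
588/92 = 147/23= 6.39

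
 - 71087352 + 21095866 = -49991486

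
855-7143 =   -  6288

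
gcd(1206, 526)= 2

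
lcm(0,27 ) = 0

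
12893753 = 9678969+3214784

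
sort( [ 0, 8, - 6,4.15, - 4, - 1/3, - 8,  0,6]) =[ - 8, - 6, - 4, - 1/3,0,0,4.15,6, 8 ]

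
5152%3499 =1653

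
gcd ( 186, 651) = 93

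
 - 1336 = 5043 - 6379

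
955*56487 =53945085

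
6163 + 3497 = 9660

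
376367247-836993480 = -460626233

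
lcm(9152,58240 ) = 640640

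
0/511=0=   0.00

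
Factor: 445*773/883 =5^1 * 89^1*773^1*883^( - 1 ) = 343985/883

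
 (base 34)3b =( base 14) 81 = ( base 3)11012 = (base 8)161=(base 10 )113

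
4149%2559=1590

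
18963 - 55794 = -36831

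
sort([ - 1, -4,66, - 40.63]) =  [ - 40.63, -4, - 1,66 ]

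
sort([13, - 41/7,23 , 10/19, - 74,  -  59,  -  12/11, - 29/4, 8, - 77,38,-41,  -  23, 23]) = [-77 ,-74,-59,-41, - 23, - 29/4, - 41/7,-12/11,  10/19, 8,13, 23,23, 38]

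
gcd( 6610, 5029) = 1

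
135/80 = 27/16 = 1.69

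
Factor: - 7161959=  - 7^1 * 719^1*1423^1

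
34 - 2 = 32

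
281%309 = 281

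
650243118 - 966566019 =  - 316322901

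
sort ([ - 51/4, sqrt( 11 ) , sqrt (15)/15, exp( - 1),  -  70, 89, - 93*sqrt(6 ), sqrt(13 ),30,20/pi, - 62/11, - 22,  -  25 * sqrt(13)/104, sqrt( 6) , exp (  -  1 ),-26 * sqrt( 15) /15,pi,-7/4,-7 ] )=[-93*sqrt(6),-70, - 22, - 51/4, -7,-26*sqrt( 15 ) /15,-62/11, - 7/4,-25* sqrt(13 ) /104,sqrt(15 ) /15, exp( - 1), exp(-1 ), sqrt(6), pi, sqrt(11), sqrt(13 ), 20/pi,  30,  89]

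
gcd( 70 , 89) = 1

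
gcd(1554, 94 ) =2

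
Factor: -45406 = -2^1*73^1*311^1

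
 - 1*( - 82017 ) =82017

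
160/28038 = 80/14019 = 0.01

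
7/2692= 7/2692  =  0.00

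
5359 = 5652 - 293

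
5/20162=5/20162 = 0.00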